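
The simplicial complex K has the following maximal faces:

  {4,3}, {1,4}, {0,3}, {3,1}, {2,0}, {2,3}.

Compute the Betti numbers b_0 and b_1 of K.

b_0 = 1, b_1 = 2.

Order the vertices as 0 < 1 < 2 < 3 < 4. Listing each simplex with vertices in this order, K has dimension 1 with simplices:

  0-simplices (5): [0], [1], [2], [3], [4]
  1-simplices (6): [0,2], [0,3], [1,3], [1,4], [2,3], [3,4]

Hence C_0 ≅ Z^5, C_1 ≅ Z^6.

The boundary map ∂_1: C_1 → C_0 is given by ∂[p,q] = [q] − [p].
This gives a 5×6 integer matrix of rank 4; reducing to Smith normal form yields diagonal entries (1,1,1,1).

From H_k ≅ ker(∂_k) / im(∂_{k+1}) we obtain:

  H_0: rank C_0 − rank ∂_1 = 5 − 4 = 1, and the invariant factors of ∂_1 are all 1, so H_0 = Z.
  H_1: rank ker ∂_1 − rank ∂_2 = (6 − 4) − 0 = 2, and there is no ∂_2, so H_1 = Z^2.

(K is a triangulation of a wedge of 2 circles.)

Hence the Betti numbers are b_0 = 1, b_1 = 2.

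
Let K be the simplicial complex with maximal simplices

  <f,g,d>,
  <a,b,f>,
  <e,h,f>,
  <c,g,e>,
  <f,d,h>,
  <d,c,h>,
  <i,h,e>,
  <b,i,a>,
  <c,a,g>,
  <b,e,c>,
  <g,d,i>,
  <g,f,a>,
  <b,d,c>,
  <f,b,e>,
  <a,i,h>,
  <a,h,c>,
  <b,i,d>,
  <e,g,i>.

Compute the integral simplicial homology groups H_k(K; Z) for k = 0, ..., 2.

H_0 = Z,  H_1 = Z^2,  H_2 = Z.

Order the vertices as a < b < c < d < e < f < g < h < i. Listing each simplex with vertices in this order, K has dimension 2 with simplices:

  0-simplices (9): a, b, c, d, e, f, g, h, i
  1-simplices (27): ab, ac, af, ag, ah, ai, bc, bd, be, bf, bi, cd, ce, cg, ch, df, dg, dh, di, ef, eg, eh, ei, fg, fh, gi, hi
  2-simplices (18): abf, abi, acg, ach, afg, ahi, bcd, bce, bdi, bef, cdh, ceg, dfg, dfh, dgi, efh, egi, ehi

giving chain groups C_0 ≅ Z^9, C_1 ≅ Z^27, C_2 ≅ Z^18.

The boundary map ∂_1: C_1 → C_0 maps an edge to its endpoints' difference, ∂[p,q] = q − p.
As a 9×27 matrix over Z this has rank 8, with invariant factors (1,1,1,1,1,1,1,1).

Boundary ∂_2: C_2 → C_1 acts by ∂[p,q,r] = [q,r] − [p,r] + [p,q]. For instance
  ∂ach = ch − ah + ac,
  ∂afg = fg − ag + af.
This gives a 27×18 integer matrix of rank 17; reducing to Smith normal form yields diagonal entries (1,1,1,1,1,1,1,1,1,1,1,1,1,1,1,1,1).

From H_k ≅ ker(∂_k) / im(∂_{k+1}) we obtain:

  H_0: rank C_0 − rank ∂_1 = 9 − 8 = 1, and the invariant factors of ∂_1 are all 1, so H_0 ≅ Z.
  H_1: rank ker ∂_1 − rank ∂_2 = (27 − 8) − 17 = 2, and the invariant factors of ∂_2 are all 1, so H_1 ≅ Z^2.
  H_2: rank ker ∂_2 − rank ∂_3 = (18 − 17) − 0 = 1, and there is no ∂_3, so H_2 ≅ Z.

(K is a triangulation of the torus T^2.)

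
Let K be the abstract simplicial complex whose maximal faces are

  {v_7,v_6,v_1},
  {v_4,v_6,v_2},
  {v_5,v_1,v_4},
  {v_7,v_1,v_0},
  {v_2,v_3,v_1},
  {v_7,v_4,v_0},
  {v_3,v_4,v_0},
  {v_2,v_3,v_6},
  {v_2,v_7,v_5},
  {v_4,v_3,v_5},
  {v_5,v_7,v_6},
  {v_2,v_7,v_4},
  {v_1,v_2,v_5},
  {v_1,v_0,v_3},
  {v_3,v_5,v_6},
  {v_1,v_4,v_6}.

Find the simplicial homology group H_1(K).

H_1 ≅ Z^2.

Fix the vertex order v_0 < v_1 < v_2 < v_3 < v_4 < v_5 < v_6 < v_7 and write every simplex with vertices in increasing order. Then dim K = 2 and the simplices of K are:

  0-simplices (8): [v_0], [v_1], [v_2], [v_3], [v_4], [v_5], [v_6], [v_7]
  1-simplices (24): (24 of them)
  2-simplices (16): (16 of them)

so the chain groups are C_0 ≅ Z^8, C_1 ≅ Z^24, C_2 ≅ Z^16.

∂_1: C_1 → C_0 sends each edge [p,q] (with p < q) to q − p.
The 8×24 boundary matrix has rank 7 and Smith normal form diag(1,1,1,1,1,1,1).

∂_2: C_2 → C_1 acts by ∂[p,q,r] = [q,r] − [p,r] + [p,q]. For instance
  ∂[v_0,v_1,v_3] = [v_1,v_3] − [v_0,v_3] + [v_0,v_1],
  ∂[v_2,v_4,v_6] = [v_4,v_6] − [v_2,v_6] + [v_2,v_4].
The 24×16 boundary matrix has rank 15 and Smith normal form diag(1,1,1,1,1,1,1,1,1,1,1,1,1,1,1).

Computing H_k = (kernel of ∂_k) / (image of ∂_{k+1}):

  H_1: rank ker ∂_1 − rank ∂_2 = (24 − 7) − 15 = 2, and the invariant factors of ∂_2 are all 1, so H_1 = Z^2.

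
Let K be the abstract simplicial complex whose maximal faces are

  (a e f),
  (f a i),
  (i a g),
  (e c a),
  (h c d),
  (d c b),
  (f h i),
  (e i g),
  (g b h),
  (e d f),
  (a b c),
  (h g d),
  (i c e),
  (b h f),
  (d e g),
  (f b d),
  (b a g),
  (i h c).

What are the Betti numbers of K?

b_0 = 1, b_1 = 1, b_2 = 0.

We work with the vertex ordering a < b < c < d < e < f < g < h < i. The simplices of K, each written with vertices in increasing order, are:

  0-simplices (9): a, b, c, d, e, f, g, h, i
  1-simplices (27): ab, ac, ae, af, ag, ai, bc, bd, bf, bg, bh, cd, ce, ch, ci, de, df, dg, dh, ef, eg, ei, fh, fi, gh, gi, hi
  2-simplices (18): abc, abg, ace, aef, afi, agi, bcd, bdf, bfh, bgh, cdh, cei, chi, def, deg, dgh, egi, fhi

Hence C_0 ≅ Z^9, C_1 ≅ Z^27, C_2 ≅ Z^18.

Boundary ∂_1: C_1 → C_0 is given by ∂[p,q] = [q] − [p]. For instance
  ∂ef = f − e.
The resulting 9×27 matrix has rank 8, and its Smith normal form has invariant factors (1,1,1,1,1,1,1,1).

Boundary ∂_2: C_2 → C_1 maps a triangle to the signed sum of its edges. For instance
  ∂cei = ei − ci + ce,
  ∂bdf = df − bf + bd.
This gives a 27×18 integer matrix of rank 18; reducing to Smith normal form yields diagonal entries (1,1,1,1,1,1,1,1,1,1,1,1,1,1,1,1,1,2).

Computing H_k = (kernel of ∂_k) / (image of ∂_{k+1}):

  H_0: rank C_0 − rank ∂_1 = 9 − 8 = 1, and the invariant factors of ∂_1 are all 1, so H_0 ≅ Z.
  H_1: rank ker ∂_1 − rank ∂_2 = (27 − 8) − 18 = 1, and ∂_2 has invariant factor 2 > 1, so H_1 ≅ Z ⊕ Z/2Z.
  H_2: rank ker ∂_2 − rank ∂_3 = (18 − 18) − 0 = 0, and there is no ∂_3, so H_2 ≅ 0.

Hence the Betti numbers are b_0 = 1, b_1 = 1, b_2 = 0.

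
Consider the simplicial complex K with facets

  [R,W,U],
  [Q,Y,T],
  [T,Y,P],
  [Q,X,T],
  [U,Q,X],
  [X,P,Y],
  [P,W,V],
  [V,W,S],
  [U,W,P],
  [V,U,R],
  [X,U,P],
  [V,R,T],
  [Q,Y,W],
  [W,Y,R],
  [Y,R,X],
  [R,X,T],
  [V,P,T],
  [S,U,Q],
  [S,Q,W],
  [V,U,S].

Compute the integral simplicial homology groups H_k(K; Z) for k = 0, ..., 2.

H_0 = Z,  H_1 = Z ⊕ Z/2Z,  H_2 = 0.

Take the total order P < Q < R < S < T < U < V < W < X < Y on the vertex set. Then K (dimension 2) consists of the simplices:

  0-simplices (10): P, Q, R, S, T, U, V, W, X, Y
  1-simplices (30): PT, PU, PV, PW, PX, PY, QS, QT, QU, QW, QX, QY, RT, RU, RV, RW, RX, RY, SU, SV, SW, TV, TX, TY, UV, UW, UX, VW, WY, XY
  2-simplices (20): PTV, PTY, PUW, PUX, PVW, PXY, QSU, QSW, QTX, QTY, QUX, QWY, RTV, RTX, RUV, RUW, RWY, RXY, SUV, SVW

Hence C_0 ≅ Z^10, C_1 ≅ Z^30, C_2 ≅ Z^20.

∂_1: C_1 → C_0 sends each edge [p,q] (with p < q) to q − p. For instance
  ∂QS = S − Q.
The 10×30 boundary matrix has rank 9 and Smith normal form diag(1,1,1,1,1,1,1,1,1).

∂_2: C_2 → C_1 maps a triangle to the signed sum of its edges. For instance
  ∂QTX = TX − QX + QT,
  ∂PXY = XY − PY + PX.
As a 30×20 matrix over Z this has rank 20, with invariant factors (1,1,1,1,1,1,1,1,1,1,1,1,1,1,1,1,1,1,1,2).

Computing H_k = (kernel of ∂_k) / (image of ∂_{k+1}):

  H_0: rank C_0 − rank ∂_1 = 10 − 9 = 1, and the invariant factors of ∂_1 are all 1, so H_0 = Z.
  H_1: rank ker ∂_1 − rank ∂_2 = (30 − 9) − 20 = 1, and ∂_2 has invariant factor 2 > 1, so H_1 = Z ⊕ Z/2Z.
  H_2: rank ker ∂_2 − rank ∂_3 = (20 − 20) − 0 = 0, and there is no ∂_3, so H_2 = 0.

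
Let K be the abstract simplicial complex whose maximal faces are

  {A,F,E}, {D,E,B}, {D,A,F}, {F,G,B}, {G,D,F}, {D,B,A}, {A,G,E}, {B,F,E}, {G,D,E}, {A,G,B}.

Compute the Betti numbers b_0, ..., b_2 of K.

Fix the vertex order A < B < D < E < F < G and write every simplex with vertices in increasing order. Then dim K = 2 and the simplices of K are:

  0-simplices (6): A, B, D, E, F, G
  1-simplices (15): AB, AD, AE, AF, AG, BD, BE, BF, BG, DE, DF, DG, EF, EG, FG
  2-simplices (10): ABD, ABG, ADF, AEF, AEG, BDE, BEF, BFG, DEG, DFG

giving chain groups C_0 ≅ Z^6, C_1 ≅ Z^15, C_2 ≅ Z^10.

Boundary ∂_1: C_1 → C_0 sends each edge [p,q] (with p < q) to q − p.
As a 6×15 matrix over Z this has rank 5, with invariant factors (1,1,1,1,1).

∂_2: C_2 → C_1 maps a triangle to the signed sum of its edges. For instance
  ∂ABD = BD − AD + AB,
  ∂BDE = DE − BE + BD.
This gives a 15×10 integer matrix of rank 10; reducing to Smith normal form yields diagonal entries (1,1,1,1,1,1,1,1,1,2).

Computing H_k = (kernel of ∂_k) / (image of ∂_{k+1}):

  H_0: rank C_0 − rank ∂_1 = 6 − 5 = 1, and the invariant factors of ∂_1 are all 1, so H_0 ≅ Z.
  H_1: rank ker ∂_1 − rank ∂_2 = (15 − 5) − 10 = 0, and ∂_2 has invariant factor 2 > 1, so H_1 ≅ Z/2.
  H_2: rank ker ∂_2 − rank ∂_3 = (10 − 10) − 0 = 0, and there is no ∂_3, so H_2 ≅ 0.

As a check, the Euler characteristic is 6 − 15 + 10 = 1, which agrees with 1 − 0 + 0 = 1.

Hence the Betti numbers are b_0 = 1, b_1 = 0, b_2 = 0.

b_0 = 1, b_1 = 0, b_2 = 0.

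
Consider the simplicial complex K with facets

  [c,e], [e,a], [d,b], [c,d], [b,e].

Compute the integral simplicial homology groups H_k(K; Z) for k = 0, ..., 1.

Take the total order a < b < c < d < e on the vertex set. Then K (dimension 1) consists of the simplices:

  0-simplices (5): a, b, c, d, e
  1-simplices (5): ae, bd, be, cd, ce

so the chain groups are C_0 ≅ Z^5, C_1 ≅ Z^5.

∂_1: C_1 → C_0 sends each edge [p,q] (with p < q) to q − p. For instance
  ∂be = e − b.
The resulting 5×5 matrix has rank 4, and its Smith normal form has invariant factors (1,1,1,1).

Reading off H_k = ker ∂_k / im ∂_{k+1}:

  H_0: rank C_0 − rank ∂_1 = 5 − 4 = 1, and the invariant factors of ∂_1 are all 1, so H_0 ≅ Z.
  H_1: rank ker ∂_1 − rank ∂_2 = (5 − 4) − 0 = 1, and there is no ∂_2, so H_1 ≅ Z.

H_0 ≅ Z,  H_1 ≅ Z.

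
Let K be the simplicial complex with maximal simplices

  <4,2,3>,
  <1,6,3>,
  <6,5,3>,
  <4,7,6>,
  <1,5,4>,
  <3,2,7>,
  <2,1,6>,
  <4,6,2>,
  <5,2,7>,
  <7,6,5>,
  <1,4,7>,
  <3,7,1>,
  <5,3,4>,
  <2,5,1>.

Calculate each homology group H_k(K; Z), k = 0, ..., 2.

H_0 ≅ Z,  H_1 ≅ Z^2,  H_2 ≅ Z.

Fix the vertex order 1 < 2 < 3 < 4 < 5 < 6 < 7 and write every simplex with vertices in increasing order. Then dim K = 2 and the simplices of K are:

  0-simplices (7): [1], [2], [3], [4], [5], [6], [7]
  1-simplices (21): [1,2], [1,3], [1,4], [1,5], [1,6], [1,7], [2,3], [2,4], [2,5], [2,6], [2,7], [3,4], [3,5], [3,6], [3,7], [4,5], [4,6], [4,7], [5,6], [5,7], [6,7]
  2-simplices (14): [1,2,5], [1,2,6], [1,3,6], [1,3,7], [1,4,5], [1,4,7], [2,3,4], [2,3,7], [2,4,6], [2,5,7], [3,4,5], [3,5,6], [4,6,7], [5,6,7]

so the chain groups are C_0 ≅ Z^7, C_1 ≅ Z^21, C_2 ≅ Z^14.

The boundary map ∂_1: C_1 → C_0 is given by ∂[p,q] = [q] − [p].
The 7×21 boundary matrix has rank 6 and Smith normal form diag(1,1,1,1,1,1).

∂_2: C_2 → C_1 sends each 2-simplex [p,q,r] to [q,r] − [p,r] + [p,q]. For instance
  ∂[2,5,7] = [5,7] − [2,7] + [2,5],
  ∂[3,4,5] = [4,5] − [3,5] + [3,4].
The 21×14 boundary matrix has rank 13 and Smith normal form diag(1,1,1,1,1,1,1,1,1,1,1,1,1).

Computing H_k = (kernel of ∂_k) / (image of ∂_{k+1}):

  H_0: rank C_0 − rank ∂_1 = 7 − 6 = 1, and the invariant factors of ∂_1 are all 1, so H_0 ≅ Z.
  H_1: rank ker ∂_1 − rank ∂_2 = (21 − 6) − 13 = 2, and the invariant factors of ∂_2 are all 1, so H_1 ≅ Z^2.
  H_2: rank ker ∂_2 − rank ∂_3 = (14 − 13) − 0 = 1, and there is no ∂_3, so H_2 ≅ Z.

As a check, the Euler characteristic is 7 − 21 + 14 = 0, which agrees with 1 − 2 + 1 = 0.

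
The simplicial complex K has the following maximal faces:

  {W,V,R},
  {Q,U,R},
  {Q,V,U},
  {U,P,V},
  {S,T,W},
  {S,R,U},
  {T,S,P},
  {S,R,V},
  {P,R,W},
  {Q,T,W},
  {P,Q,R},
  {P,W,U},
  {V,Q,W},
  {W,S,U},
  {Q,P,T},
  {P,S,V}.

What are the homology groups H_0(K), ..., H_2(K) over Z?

We work with the vertex ordering P < Q < R < S < T < U < V < W. The simplices of K, each written with vertices in increasing order, are:

  0-simplices (8): P, Q, R, S, T, U, V, W
  1-simplices (24): PQ, PR, PS, PT, PU, PV, PW, QR, QT, QU, QV, QW, RS, RU, RV, RW, ST, SU, SV, SW, TW, UV, UW, VW
  2-simplices (16): PQR, PQT, PRW, PST, PSV, PUV, PUW, QRU, QTW, QUV, QVW, RSU, RSV, RVW, STW, SUW

Hence C_0 ≅ Z^8, C_1 ≅ Z^24, C_2 ≅ Z^16.

Boundary ∂_1: C_1 → C_0 is given by ∂[p,q] = [q] − [p].
The resulting 8×24 matrix has rank 7, and its Smith normal form has invariant factors (1,1,1,1,1,1,1).

The boundary map ∂_2: C_2 → C_1 sends each 2-simplex [p,q,r] to [q,r] − [p,r] + [p,q]. For instance
  ∂PQR = QR − PR + PQ,
  ∂RSU = SU − RU + RS.
As a 24×16 matrix over Z this has rank 15, with invariant factors (1,1,1,1,1,1,1,1,1,1,1,1,1,1,1).

Now H_k = ker ∂_k / im ∂_{k+1}, so:

  H_0: rank C_0 − rank ∂_1 = 8 − 7 = 1, and the invariant factors of ∂_1 are all 1, so H_0 = Z.
  H_1: rank ker ∂_1 − rank ∂_2 = (24 − 7) − 15 = 2, and the invariant factors of ∂_2 are all 1, so H_1 = Z^2.
  H_2: rank ker ∂_2 − rank ∂_3 = (16 − 15) − 0 = 1, and there is no ∂_3, so H_2 = Z.

(K is a triangulation of the torus T^2.)

H_0 ≅ Z,  H_1 ≅ Z^2,  H_2 ≅ Z.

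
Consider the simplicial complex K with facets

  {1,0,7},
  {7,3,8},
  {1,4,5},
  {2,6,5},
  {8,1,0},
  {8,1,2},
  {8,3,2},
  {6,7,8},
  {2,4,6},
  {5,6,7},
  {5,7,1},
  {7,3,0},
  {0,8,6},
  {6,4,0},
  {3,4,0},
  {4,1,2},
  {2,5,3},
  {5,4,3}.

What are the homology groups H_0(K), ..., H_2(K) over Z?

Order the vertices as 0 < 1 < 2 < 3 < 4 < 5 < 6 < 7 < 8. Listing each simplex with vertices in this order, K has dimension 2 with simplices:

  0-simplices (9): [0], [1], [2], [3], [4], [5], [6], [7], [8]
  1-simplices (27): (27 of them)
  2-simplices (18): [0,1,7], [0,1,8], [0,3,4], [0,3,7], [0,4,6], [0,6,8], [1,2,4], [1,2,8], [1,4,5], [1,5,7], [2,3,5], [2,3,8], [2,4,6], [2,5,6], [3,4,5], [3,7,8], [5,6,7], [6,7,8]

Hence C_0 ≅ Z^9, C_1 ≅ Z^27, C_2 ≅ Z^18.

∂_1: C_1 → C_0 is given by ∂[p,q] = [q] − [p]. For instance
  ∂[3,5] = [5] − [3].
As a 9×27 matrix over Z this has rank 8, with invariant factors (1,1,1,1,1,1,1,1).

∂_2: C_2 → C_1 maps a triangle to the signed sum of its edges. For instance
  ∂[0,3,4] = [3,4] − [0,4] + [0,3],
  ∂[2,3,5] = [3,5] − [2,5] + [2,3].
As a 27×18 matrix over Z this has rank 18, with invariant factors (1,1,1,1,1,1,1,1,1,1,1,1,1,1,1,1,1,2).

From H_k ≅ ker(∂_k) / im(∂_{k+1}) we obtain:

  H_0: rank C_0 − rank ∂_1 = 9 − 8 = 1, and the invariant factors of ∂_1 are all 1, so H_0 ≅ Z.
  H_1: rank ker ∂_1 − rank ∂_2 = (27 − 8) − 18 = 1, and ∂_2 has invariant factor 2 > 1, so H_1 ≅ Z ⊕ Z/2.
  H_2: rank ker ∂_2 − rank ∂_3 = (18 − 18) − 0 = 0, and there is no ∂_3, so H_2 ≅ 0.

As a check, the Euler characteristic is 9 − 27 + 18 = 0, which agrees with 1 − 1 + 0 = 0.

H_0 ≅ Z,  H_1 ≅ Z ⊕ Z/2,  H_2 = 0.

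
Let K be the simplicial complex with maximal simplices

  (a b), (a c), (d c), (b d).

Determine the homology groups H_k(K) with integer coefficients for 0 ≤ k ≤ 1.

Order the vertices as a < b < c < d. Listing each simplex with vertices in this order, K has dimension 1 with simplices:

  0-simplices (4): a, b, c, d
  1-simplices (4): ab, ac, bd, cd

so the chain groups are C_0 ≅ Z^4, C_1 ≅ Z^4.

Boundary ∂_1: C_1 → C_0 maps an edge to its endpoints' difference, ∂[p,q] = q − p. For instance
  ∂ac = c − a.
As a 4×4 matrix over Z this has rank 3, with invariant factors (1,1,1).

Now H_k = ker ∂_k / im ∂_{k+1}, so:

  H_0: rank C_0 − rank ∂_1 = 4 − 3 = 1, and the invariant factors of ∂_1 are all 1, so H_0 = Z.
  H_1: rank ker ∂_1 − rank ∂_2 = (4 − 3) − 0 = 1, and there is no ∂_2, so H_1 = Z.

(K is a triangulation of the circle S^1.)

H_0 = Z,  H_1 = Z.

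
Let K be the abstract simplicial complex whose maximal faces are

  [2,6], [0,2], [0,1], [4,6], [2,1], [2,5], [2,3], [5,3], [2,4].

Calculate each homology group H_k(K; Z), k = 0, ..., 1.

K has 7 vertices, 9 edges.
rank ∂_0 = 0, rank ∂_1 = 6 ⇒ b_0 = 7 − 0 − 6 = 1; all invariant factors of ∂_1 are 1 so no torsion. So H_0 ≅ Z.
rank ∂_1 = 6, rank ∂_2 = 0 ⇒ b_1 = 9 − 6 − 0 = 3. So H_1 ≅ Z^3.

H_0 = Z,  H_1 = Z^3.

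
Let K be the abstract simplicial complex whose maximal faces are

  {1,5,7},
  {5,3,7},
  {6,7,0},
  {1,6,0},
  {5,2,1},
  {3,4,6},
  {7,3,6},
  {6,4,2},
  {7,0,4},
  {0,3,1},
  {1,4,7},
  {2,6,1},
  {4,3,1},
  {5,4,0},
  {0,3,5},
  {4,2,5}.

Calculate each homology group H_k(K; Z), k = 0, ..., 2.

Fix the vertex order 0 < 1 < 2 < 3 < 4 < 5 < 6 < 7 and write every simplex with vertices in increasing order. Then dim K = 2 and the simplices of K are:

  0-simplices (8): [0], [1], [2], [3], [4], [5], [6], [7]
  1-simplices (24): (24 of them)
  2-simplices (16): [0,1,3], [0,1,6], [0,3,5], [0,4,5], [0,4,7], [0,6,7], [1,2,5], [1,2,6], [1,3,4], [1,4,7], [1,5,7], [2,4,5], [2,4,6], [3,4,6], [3,5,7], [3,6,7]

giving chain groups C_0 ≅ Z^8, C_1 ≅ Z^24, C_2 ≅ Z^16.

Boundary ∂_1: C_1 → C_0 is given by ∂[p,q] = [q] − [p].
The resulting 8×24 matrix has rank 7, and its Smith normal form has invariant factors (1,1,1,1,1,1,1).

Boundary ∂_2: C_2 → C_1 maps a triangle to the signed sum of its edges. For instance
  ∂[0,4,5] = [4,5] − [0,5] + [0,4],
  ∂[2,4,5] = [4,5] − [2,5] + [2,4].
The resulting 24×16 matrix has rank 15, and its Smith normal form has invariant factors (1,1,1,1,1,1,1,1,1,1,1,1,1,1,1).

Reading off H_k = ker ∂_k / im ∂_{k+1}:

  H_0: rank C_0 − rank ∂_1 = 8 − 7 = 1, and the invariant factors of ∂_1 are all 1, so H_0 = Z.
  H_1: rank ker ∂_1 − rank ∂_2 = (24 − 7) − 15 = 2, and the invariant factors of ∂_2 are all 1, so H_1 = Z^2.
  H_2: rank ker ∂_2 − rank ∂_3 = (16 − 15) − 0 = 1, and there is no ∂_3, so H_2 = Z.

H_0 = Z,  H_1 = Z^2,  H_2 = Z.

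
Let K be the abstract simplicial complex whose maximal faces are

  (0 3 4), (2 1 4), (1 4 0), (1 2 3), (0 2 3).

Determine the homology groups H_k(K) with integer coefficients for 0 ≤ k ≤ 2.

K has 5 vertices, 10 edges, 5 triangles.
rank ∂_0 = 0, rank ∂_1 = 4 ⇒ b_0 = 5 − 0 − 4 = 1; all invariant factors of ∂_1 are 1 so no torsion. So H_0 ≅ Z.
rank ∂_1 = 4, rank ∂_2 = 5 ⇒ b_1 = 10 − 4 − 5 = 1; all invariant factors of ∂_2 are 1 so no torsion. So H_1 ≅ Z.
rank ∂_2 = 5, rank ∂_3 = 0 ⇒ b_2 = 5 − 5 − 0 = 0. So H_2 ≅ 0.

H_0 = Z,  H_1 = Z,  H_2 = 0.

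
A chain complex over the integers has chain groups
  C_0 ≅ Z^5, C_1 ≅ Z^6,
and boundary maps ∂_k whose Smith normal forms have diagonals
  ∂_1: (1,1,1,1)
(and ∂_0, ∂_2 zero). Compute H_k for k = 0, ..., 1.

H_0 = Z,  H_1 = Z^2.

H_0: b_0 = 5 − 0 − 4 = 1; torsion from ∂_1 factors > 1: none. So H_0 = Z.
H_1: b_1 = 6 − 4 − 0 = 2; torsion from ∂_2 factors > 1: none. So H_1 = Z^2.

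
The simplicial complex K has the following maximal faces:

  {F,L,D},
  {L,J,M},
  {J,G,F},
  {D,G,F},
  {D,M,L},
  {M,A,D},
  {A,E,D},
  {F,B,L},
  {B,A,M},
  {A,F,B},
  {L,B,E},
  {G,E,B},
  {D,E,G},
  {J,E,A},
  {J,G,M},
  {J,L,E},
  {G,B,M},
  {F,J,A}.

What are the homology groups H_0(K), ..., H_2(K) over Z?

H_0 = Z,  H_1 = Z^2,  H_2 = Z.

Order the vertices as A < B < D < E < F < G < J < L < M. Listing each simplex with vertices in this order, K has dimension 2 with simplices:

  0-simplices (9): A, B, D, E, F, G, J, L, M
  1-simplices (27): AB, AD, AE, AF, AJ, AM, BE, BF, BG, BL, BM, DE, DF, DG, DL, DM, EG, EJ, EL, FG, FJ, FL, GJ, GM, JL, JM, LM
  2-simplices (18): ABF, ABM, ADE, ADM, AEJ, AFJ, BEG, BEL, BFL, BGM, DEG, DFG, DFL, DLM, EJL, FGJ, GJM, JLM

so the chain groups are C_0 ≅ Z^9, C_1 ≅ Z^27, C_2 ≅ Z^18.

Boundary ∂_1: C_1 → C_0 maps an edge to its endpoints' difference, ∂[p,q] = q − p. For instance
  ∂BM = M − B.
As a 9×27 matrix over Z this has rank 8, with invariant factors (1,1,1,1,1,1,1,1).

The boundary map ∂_2: C_2 → C_1 maps a triangle to the signed sum of its edges. For instance
  ∂FGJ = GJ − FJ + FG,
  ∂ADM = DM − AM + AD.
This gives a 27×18 integer matrix of rank 17; reducing to Smith normal form yields diagonal entries (1,1,1,1,1,1,1,1,1,1,1,1,1,1,1,1,1).

From H_k ≅ ker(∂_k) / im(∂_{k+1}) we obtain:

  H_0: rank C_0 − rank ∂_1 = 9 − 8 = 1, and the invariant factors of ∂_1 are all 1, so H_0 ≅ Z.
  H_1: rank ker ∂_1 − rank ∂_2 = (27 − 8) − 17 = 2, and the invariant factors of ∂_2 are all 1, so H_1 ≅ Z^2.
  H_2: rank ker ∂_2 − rank ∂_3 = (18 − 17) − 0 = 1, and there is no ∂_3, so H_2 ≅ Z.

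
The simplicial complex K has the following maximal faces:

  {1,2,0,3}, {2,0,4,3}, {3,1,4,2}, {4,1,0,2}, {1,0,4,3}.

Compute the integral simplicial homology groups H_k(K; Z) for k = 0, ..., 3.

H_0 = Z,  H_1 = 0,  H_2 = 0,  H_3 = Z.

Order the vertices as 0 < 1 < 2 < 3 < 4. Listing each simplex with vertices in this order, K has dimension 3 with simplices:

  0-simplices (5): [0], [1], [2], [3], [4]
  1-simplices (10): [0,1], [0,2], [0,3], [0,4], [1,2], [1,3], [1,4], [2,3], [2,4], [3,4]
  2-simplices (10): [0,1,2], [0,1,3], [0,1,4], [0,2,3], [0,2,4], [0,3,4], [1,2,3], [1,2,4], [1,3,4], [2,3,4]
  3-simplices (5): [0,1,2,3], [0,1,2,4], [0,1,3,4], [0,2,3,4], [1,2,3,4]

Hence C_0 ≅ Z^5, C_1 ≅ Z^10, C_2 ≅ Z^10, C_3 ≅ Z^5.

The boundary map ∂_1: C_1 → C_0 maps an edge to its endpoints' difference, ∂[p,q] = q − p.
The 5×10 boundary matrix has rank 4 and Smith normal form diag(1,1,1,1).

The boundary map ∂_2: C_2 → C_1 maps a triangle to the signed sum of its edges. For instance
  ∂[1,3,4] = [3,4] − [1,4] + [1,3],
  ∂[1,2,4] = [2,4] − [1,4] + [1,2].
The 10×10 boundary matrix has rank 6 and Smith normal form diag(1,1,1,1,1,1).

The boundary map ∂_3: C_3 → C_2 sends each 3-simplex σ to the alternating sum Σ_i (−1)^i (σ with its i-th vertex removed). For instance
  ∂[0,1,2,4] = [1,2,4] − [0,2,4] + [0,1,4] − [0,1,2],
  ∂[1,2,3,4] = [2,3,4] − [1,3,4] + [1,2,4] − [1,2,3].
The 10×5 boundary matrix has rank 4 and Smith normal form diag(1,1,1,1).

From H_k ≅ ker(∂_k) / im(∂_{k+1}) we obtain:

  H_0: rank C_0 − rank ∂_1 = 5 − 4 = 1, and the invariant factors of ∂_1 are all 1, so H_0 = Z.
  H_1: rank ker ∂_1 − rank ∂_2 = (10 − 4) − 6 = 0, and the invariant factors of ∂_2 are all 1, so H_1 = 0.
  H_2: rank ker ∂_2 − rank ∂_3 = (10 − 6) − 4 = 0, and the invariant factors of ∂_3 are all 1, so H_2 = 0.
  H_3: rank ker ∂_3 − rank ∂_4 = (5 − 4) − 0 = 1, and there is no ∂_4, so H_3 = Z.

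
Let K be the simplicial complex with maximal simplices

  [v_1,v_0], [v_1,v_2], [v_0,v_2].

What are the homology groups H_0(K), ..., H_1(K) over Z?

Order the vertices as v_0 < v_1 < v_2. Listing each simplex with vertices in this order, K has dimension 1 with simplices:

  0-simplices (3): [v_0], [v_1], [v_2]
  1-simplices (3): [v_0,v_1], [v_0,v_2], [v_1,v_2]

Hence C_0 ≅ Z^3, C_1 ≅ Z^3.

Boundary ∂_1: C_1 → C_0 sends each edge [p,q] (with p < q) to q − p. For instance
  ∂[v_0,v_1] = [v_1] − [v_0].
As a 3×3 matrix over Z this has rank 2, with invariant factors (1,1).

Computing H_k = (kernel of ∂_k) / (image of ∂_{k+1}):

  H_0: rank C_0 − rank ∂_1 = 3 − 2 = 1, and the invariant factors of ∂_1 are all 1, so H_0 = Z.
  H_1: rank ker ∂_1 − rank ∂_2 = (3 − 2) − 0 = 1, and there is no ∂_2, so H_1 = Z.

H_0 ≅ Z,  H_1 ≅ Z.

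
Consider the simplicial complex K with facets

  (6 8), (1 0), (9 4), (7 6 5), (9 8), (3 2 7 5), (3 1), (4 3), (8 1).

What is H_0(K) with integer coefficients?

Fix the vertex order 0 < 1 < 2 < 3 < 4 < 5 < 6 < 7 < 8 < 9 and write every simplex with vertices in increasing order. Then dim K = 3 and the simplices of K are:

  0-simplices (10): [0], [1], [2], [3], [4], [5], [6], [7], [8], [9]
  1-simplices (15): [0,1], [1,3], [1,8], [2,3], [2,5], [2,7], [3,4], [3,5], [3,7], [4,9], [5,6], [5,7], [6,7], [6,8], [8,9]
  2-simplices (5): [2,3,5], [2,3,7], [2,5,7], [3,5,7], [5,6,7]
  3-simplices (1): [2,3,5,7]

giving chain groups C_0 ≅ Z^10, C_1 ≅ Z^15, C_2 ≅ Z^5, C_3 ≅ Z^1.

∂_1: C_1 → C_0 is given by ∂[p,q] = [q] − [p]. For instance
  ∂[2,5] = [5] − [2].
The resulting 10×15 matrix has rank 9, and its Smith normal form has invariant factors (1,1,1,1,1,1,1,1,1).

∂_2: C_2 → C_1 maps a triangle to the signed sum of its edges. For instance
  ∂[5,6,7] = [6,7] − [5,7] + [5,6],
  ∂[2,5,7] = [5,7] − [2,7] + [2,5].
The resulting 15×5 matrix has rank 4, and its Smith normal form has invariant factors (1,1,1,1).

The boundary map ∂_3: C_3 → C_2 sends each 3-simplex σ to the alternating sum Σ_i (−1)^i (σ with its i-th vertex removed). For instance
  ∂[2,3,5,7] = [3,5,7] − [2,5,7] + [2,3,7] − [2,3,5].
As a 5×1 matrix over Z this has rank 1, with invariant factors (1).

Computing H_k = (kernel of ∂_k) / (image of ∂_{k+1}):

  H_0: rank C_0 − rank ∂_1 = 10 − 9 = 1, and the invariant factors of ∂_1 are all 1, so H_0 ≅ Z.

H_0 ≅ Z.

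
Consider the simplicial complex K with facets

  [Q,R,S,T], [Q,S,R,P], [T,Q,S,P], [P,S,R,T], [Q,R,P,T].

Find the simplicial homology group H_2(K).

H_2 = 0.

Fix the vertex order P < Q < R < S < T and write every simplex with vertices in increasing order. Then dim K = 3 and the simplices of K are:

  0-simplices (5): P, Q, R, S, T
  1-simplices (10): PQ, PR, PS, PT, QR, QS, QT, RS, RT, ST
  2-simplices (10): PQR, PQS, PQT, PRS, PRT, PST, QRS, QRT, QST, RST
  3-simplices (5): PQRS, PQRT, PQST, PRST, QRST

Hence C_0 ≅ Z^5, C_1 ≅ Z^10, C_2 ≅ Z^10, C_3 ≅ Z^5.

The boundary map ∂_1: C_1 → C_0 is given by ∂[p,q] = [q] − [p].
The resulting 5×10 matrix has rank 4, and its Smith normal form has invariant factors (1,1,1,1).

Boundary ∂_2: C_2 → C_1 maps a triangle to the signed sum of its edges. For instance
  ∂PQT = QT − PT + PQ,
  ∂QRS = RS − QS + QR.
This gives a 10×10 integer matrix of rank 6; reducing to Smith normal form yields diagonal entries (1,1,1,1,1,1).

∂_3: C_3 → C_2 sends each 3-simplex σ to the alternating sum Σ_i (−1)^i (σ with its i-th vertex removed). For instance
  ∂PQRS = QRS − PRS + PQS − PQR,
  ∂QRST = RST − QST + QRT − QRS.
This gives a 10×5 integer matrix of rank 4; reducing to Smith normal form yields diagonal entries (1,1,1,1).

Reading off H_k = ker ∂_k / im ∂_{k+1}:

  H_2: rank ker ∂_2 − rank ∂_3 = (10 − 6) − 4 = 0, and the invariant factors of ∂_3 are all 1, so H_2 = 0.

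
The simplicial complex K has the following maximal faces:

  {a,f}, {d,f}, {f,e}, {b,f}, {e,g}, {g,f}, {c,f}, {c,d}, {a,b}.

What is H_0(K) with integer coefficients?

Take the total order a < b < c < d < e < f < g on the vertex set. Then K (dimension 1) consists of the simplices:

  0-simplices (7): a, b, c, d, e, f, g
  1-simplices (9): ab, af, bf, cd, cf, df, ef, eg, fg

giving chain groups C_0 ≅ Z^7, C_1 ≅ Z^9.

The boundary map ∂_1: C_1 → C_0 maps an edge to its endpoints' difference, ∂[p,q] = q − p.
The 7×9 boundary matrix has rank 6 and Smith normal form diag(1,1,1,1,1,1).

Computing H_k = (kernel of ∂_k) / (image of ∂_{k+1}):

  H_0: rank C_0 − rank ∂_1 = 7 − 6 = 1, and the invariant factors of ∂_1 are all 1, so H_0 = Z.

H_0 = Z.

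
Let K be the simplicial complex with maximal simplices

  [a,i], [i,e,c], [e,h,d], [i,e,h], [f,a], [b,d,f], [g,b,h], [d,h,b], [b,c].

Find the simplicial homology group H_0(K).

H_0 ≅ Z.

Take the total order a < b < c < d < e < f < g < h < i on the vertex set. Then K (dimension 2) consists of the simplices:

  0-simplices (9): a, b, c, d, e, f, g, h, i
  1-simplices (16): af, ai, bc, bd, bf, bg, bh, ce, ci, de, df, dh, eh, ei, gh, hi
  2-simplices (6): bdf, bdh, bgh, cei, deh, ehi

Hence C_0 ≅ Z^9, C_1 ≅ Z^16, C_2 ≅ Z^6.

∂_1: C_1 → C_0 is given by ∂[p,q] = [q] − [p]. For instance
  ∂bf = f − b.
This gives a 9×16 integer matrix of rank 8; reducing to Smith normal form yields diagonal entries (1,1,1,1,1,1,1,1).

∂_2: C_2 → C_1 maps a triangle to the signed sum of its edges. For instance
  ∂deh = eh − dh + de,
  ∂bdf = df − bf + bd.
The 16×6 boundary matrix has rank 6 and Smith normal form diag(1,1,1,1,1,1).

Reading off H_k = ker ∂_k / im ∂_{k+1}:

  H_0: rank C_0 − rank ∂_1 = 9 − 8 = 1, and the invariant factors of ∂_1 are all 1, so H_0 = Z.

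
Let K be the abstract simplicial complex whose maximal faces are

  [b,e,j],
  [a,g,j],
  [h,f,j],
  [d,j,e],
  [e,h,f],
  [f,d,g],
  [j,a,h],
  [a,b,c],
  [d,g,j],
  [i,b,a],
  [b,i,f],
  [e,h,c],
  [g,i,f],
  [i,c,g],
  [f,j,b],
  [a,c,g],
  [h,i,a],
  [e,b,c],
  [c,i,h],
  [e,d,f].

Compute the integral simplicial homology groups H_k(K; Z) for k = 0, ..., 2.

H_0 ≅ Z,  H_1 ≅ Z ⊕ Z/2,  H_2 = 0.

Fix the vertex order a < b < c < d < e < f < g < h < i < j and write every simplex with vertices in increasing order. Then dim K = 2 and the simplices of K are:

  0-simplices (10): a, b, c, d, e, f, g, h, i, j
  1-simplices (30): ab, ac, ag, ah, ai, aj, bc, be, bf, bi, bj, ce, cg, ch, ci, de, df, dg, dj, ef, eh, ej, fg, fh, fi, fj, gi, gj, hi, hj
  2-simplices (20): abc, abi, acg, agj, ahi, ahj, bce, bej, bfi, bfj, ceh, cgi, chi, def, dej, dfg, dgj, efh, fgi, fhj

giving chain groups C_0 ≅ Z^10, C_1 ≅ Z^30, C_2 ≅ Z^20.

Boundary ∂_1: C_1 → C_0 sends each edge [p,q] (with p < q) to q − p.
The resulting 10×30 matrix has rank 9, and its Smith normal form has invariant factors (1,1,1,1,1,1,1,1,1).

∂_2: C_2 → C_1 sends each 2-simplex [p,q,r] to [q,r] − [p,r] + [p,q]. For instance
  ∂dfg = fg − dg + df,
  ∂acg = cg − ag + ac.
This gives a 30×20 integer matrix of rank 20; reducing to Smith normal form yields diagonal entries (1,1,1,1,1,1,1,1,1,1,1,1,1,1,1,1,1,1,1,2).

From H_k ≅ ker(∂_k) / im(∂_{k+1}) we obtain:

  H_0: rank C_0 − rank ∂_1 = 10 − 9 = 1, and the invariant factors of ∂_1 are all 1, so H_0 ≅ Z.
  H_1: rank ker ∂_1 − rank ∂_2 = (30 − 9) − 20 = 1, and ∂_2 has invariant factor 2 > 1, so H_1 ≅ Z ⊕ Z/2.
  H_2: rank ker ∂_2 − rank ∂_3 = (20 − 20) − 0 = 0, and there is no ∂_3, so H_2 ≅ 0.

(K is a triangulation of the Klein bottle.)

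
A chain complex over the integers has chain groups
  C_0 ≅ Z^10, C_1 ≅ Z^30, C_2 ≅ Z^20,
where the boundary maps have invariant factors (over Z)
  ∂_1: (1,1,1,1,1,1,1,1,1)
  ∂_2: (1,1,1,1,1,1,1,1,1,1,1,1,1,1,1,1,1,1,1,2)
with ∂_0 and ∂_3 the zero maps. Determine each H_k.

H_0: b_0 = 10 − 0 − 9 = 1; torsion from ∂_1 factors > 1: none. So H_0 = Z.
H_1: b_1 = 30 − 9 − 20 = 1; torsion from ∂_2 factors > 1: [2]. So H_1 = Z ⊕ Z/2.
H_2: b_2 = 20 − 20 − 0 = 0; torsion from ∂_3 factors > 1: none. So H_2 = 0.

H_0 = Z,  H_1 = Z ⊕ Z/2,  H_2 = 0.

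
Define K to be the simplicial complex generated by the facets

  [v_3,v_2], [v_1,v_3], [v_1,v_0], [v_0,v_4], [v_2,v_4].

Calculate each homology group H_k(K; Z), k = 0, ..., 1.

We work with the vertex ordering v_0 < v_1 < v_2 < v_3 < v_4. The simplices of K, each written with vertices in increasing order, are:

  0-simplices (5): [v_0], [v_1], [v_2], [v_3], [v_4]
  1-simplices (5): [v_0,v_1], [v_0,v_4], [v_1,v_3], [v_2,v_3], [v_2,v_4]

giving chain groups C_0 ≅ Z^5, C_1 ≅ Z^5.

∂_1: C_1 → C_0 maps an edge to its endpoints' difference, ∂[p,q] = q − p. For instance
  ∂[v_1,v_3] = [v_3] − [v_1].
The resulting 5×5 matrix has rank 4, and its Smith normal form has invariant factors (1,1,1,1).

Reading off H_k = ker ∂_k / im ∂_{k+1}:

  H_0: rank C_0 − rank ∂_1 = 5 − 4 = 1, and the invariant factors of ∂_1 are all 1, so H_0 = Z.
  H_1: rank ker ∂_1 − rank ∂_2 = (5 − 4) − 0 = 1, and there is no ∂_2, so H_1 = Z.

As a check, the Euler characteristic is 5 − 5 = 0, which agrees with 1 − 1 = 0.

H_0 = Z,  H_1 = Z.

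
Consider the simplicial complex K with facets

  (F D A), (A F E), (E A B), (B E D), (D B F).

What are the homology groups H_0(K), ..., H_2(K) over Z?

K has 5 vertices, 10 edges, 5 triangles.
rank ∂_0 = 0, rank ∂_1 = 4 ⇒ b_0 = 5 − 0 − 4 = 1; all invariant factors of ∂_1 are 1 so no torsion. So H_0 = Z.
rank ∂_1 = 4, rank ∂_2 = 5 ⇒ b_1 = 10 − 4 − 5 = 1; all invariant factors of ∂_2 are 1 so no torsion. So H_1 = Z.
rank ∂_2 = 5, rank ∂_3 = 0 ⇒ b_2 = 5 − 5 − 0 = 0. So H_2 = 0.

H_0 ≅ Z,  H_1 ≅ Z,  H_2 = 0.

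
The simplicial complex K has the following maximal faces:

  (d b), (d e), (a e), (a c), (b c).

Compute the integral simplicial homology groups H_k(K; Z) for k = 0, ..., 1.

H_0 = Z,  H_1 = Z.

Take the total order a < b < c < d < e on the vertex set. Then K (dimension 1) consists of the simplices:

  0-simplices (5): a, b, c, d, e
  1-simplices (5): ac, ae, bc, bd, de

Hence C_0 ≅ Z^5, C_1 ≅ Z^5.

Boundary ∂_1: C_1 → C_0 maps an edge to its endpoints' difference, ∂[p,q] = q − p. For instance
  ∂bd = d − b.
The resulting 5×5 matrix has rank 4, and its Smith normal form has invariant factors (1,1,1,1).

Now H_k = ker ∂_k / im ∂_{k+1}, so:

  H_0: rank C_0 − rank ∂_1 = 5 − 4 = 1, and the invariant factors of ∂_1 are all 1, so H_0 ≅ Z.
  H_1: rank ker ∂_1 − rank ∂_2 = (5 − 4) − 0 = 1, and there is no ∂_2, so H_1 ≅ Z.

(K is a triangulation of the circle S^1.)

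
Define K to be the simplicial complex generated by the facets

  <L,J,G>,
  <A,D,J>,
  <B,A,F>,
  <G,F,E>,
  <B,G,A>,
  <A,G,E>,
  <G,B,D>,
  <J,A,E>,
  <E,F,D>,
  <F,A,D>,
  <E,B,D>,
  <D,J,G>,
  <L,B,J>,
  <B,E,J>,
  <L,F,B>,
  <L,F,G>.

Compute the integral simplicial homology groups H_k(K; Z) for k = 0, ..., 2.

We work with the vertex ordering A < B < D < E < F < G < J < L. The simplices of K, each written with vertices in increasing order, are:

  0-simplices (8): A, B, D, E, F, G, J, L
  1-simplices (24): AB, AD, AE, AF, AG, AJ, BD, BE, BF, BG, BJ, BL, DE, DF, DG, DJ, EF, EG, EJ, FG, FL, GJ, GL, JL
  2-simplices (16): ABF, ABG, ADF, ADJ, AEG, AEJ, BDE, BDG, BEJ, BFL, BJL, DEF, DGJ, EFG, FGL, GJL

giving chain groups C_0 ≅ Z^8, C_1 ≅ Z^24, C_2 ≅ Z^16.

Boundary ∂_1: C_1 → C_0 maps an edge to its endpoints' difference, ∂[p,q] = q − p. For instance
  ∂BF = F − B.
The 8×24 boundary matrix has rank 7 and Smith normal form diag(1,1,1,1,1,1,1).

∂_2: C_2 → C_1 acts by ∂[p,q,r] = [q,r] − [p,r] + [p,q]. For instance
  ∂GJL = JL − GL + GJ,
  ∂DGJ = GJ − DJ + DG.
The resulting 24×16 matrix has rank 15, and its Smith normal form has invariant factors (1,1,1,1,1,1,1,1,1,1,1,1,1,1,1).

Computing H_k = (kernel of ∂_k) / (image of ∂_{k+1}):

  H_0: rank C_0 − rank ∂_1 = 8 − 7 = 1, and the invariant factors of ∂_1 are all 1, so H_0 = Z.
  H_1: rank ker ∂_1 − rank ∂_2 = (24 − 7) − 15 = 2, and the invariant factors of ∂_2 are all 1, so H_1 = Z^2.
  H_2: rank ker ∂_2 − rank ∂_3 = (16 − 15) − 0 = 1, and there is no ∂_3, so H_2 = Z.

(K is a triangulation of the torus T^2.)

H_0 = Z,  H_1 = Z^2,  H_2 = Z.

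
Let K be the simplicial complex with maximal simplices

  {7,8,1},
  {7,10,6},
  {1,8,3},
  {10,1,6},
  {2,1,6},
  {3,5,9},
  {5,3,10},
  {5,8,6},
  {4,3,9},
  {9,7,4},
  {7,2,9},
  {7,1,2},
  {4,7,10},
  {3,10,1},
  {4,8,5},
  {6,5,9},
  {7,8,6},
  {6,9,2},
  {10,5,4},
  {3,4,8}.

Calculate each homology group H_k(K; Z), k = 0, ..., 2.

Take the total order 1 < 2 < 3 < 4 < 5 < 6 < 7 < 8 < 9 < 10 on the vertex set. Then K (dimension 2) consists of the simplices:

  0-simplices (10): [1], [2], [3], [4], [5], [6], [7], [8], [9], [10]
  1-simplices (30): (30 of them)
  2-simplices (20): (20 of them)

giving chain groups C_0 ≅ Z^10, C_1 ≅ Z^30, C_2 ≅ Z^20.

∂_1: C_1 → C_0 is given by ∂[p,q] = [q] − [p]. For instance
  ∂[1,7] = [7] − [1].
The resulting 10×30 matrix has rank 9, and its Smith normal form has invariant factors (1,1,1,1,1,1,1,1,1).

∂_2: C_2 → C_1 acts by ∂[p,q,r] = [q,r] − [p,r] + [p,q]. For instance
  ∂[2,7,9] = [7,9] − [2,9] + [2,7],
  ∂[5,6,8] = [6,8] − [5,8] + [5,6].
The 30×20 boundary matrix has rank 20 and Smith normal form diag(1,1,1,1,1,1,1,1,1,1,1,1,1,1,1,1,1,1,1,2).

Reading off H_k = ker ∂_k / im ∂_{k+1}:

  H_0: rank C_0 − rank ∂_1 = 10 − 9 = 1, and the invariant factors of ∂_1 are all 1, so H_0 = Z.
  H_1: rank ker ∂_1 − rank ∂_2 = (30 − 9) − 20 = 1, and ∂_2 has invariant factor 2 > 1, so H_1 = Z ⊕ Z_2.
  H_2: rank ker ∂_2 − rank ∂_3 = (20 − 20) − 0 = 0, and there is no ∂_3, so H_2 = 0.

(K is a triangulation of the Klein bottle.)

H_0 ≅ Z,  H_1 ≅ Z ⊕ Z_2,  H_2 = 0.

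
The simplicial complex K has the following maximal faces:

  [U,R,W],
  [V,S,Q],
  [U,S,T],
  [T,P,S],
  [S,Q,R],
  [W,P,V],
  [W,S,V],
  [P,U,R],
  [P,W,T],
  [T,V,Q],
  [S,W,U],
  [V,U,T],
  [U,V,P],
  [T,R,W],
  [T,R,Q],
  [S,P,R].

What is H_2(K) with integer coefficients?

We work with the vertex ordering P < Q < R < S < T < U < V < W. The simplices of K, each written with vertices in increasing order, are:

  0-simplices (8): P, Q, R, S, T, U, V, W
  1-simplices (24): PR, PS, PT, PU, PV, PW, QR, QS, QT, QV, RS, RT, RU, RW, ST, SU, SV, SW, TU, TV, TW, UV, UW, VW
  2-simplices (16): PRS, PRU, PST, PTW, PUV, PVW, QRS, QRT, QSV, QTV, RTW, RUW, STU, SUW, SVW, TUV

so the chain groups are C_0 ≅ Z^8, C_1 ≅ Z^24, C_2 ≅ Z^16.

Boundary ∂_1: C_1 → C_0 maps an edge to its endpoints' difference, ∂[p,q] = q − p. For instance
  ∂QS = S − Q.
The resulting 8×24 matrix has rank 7, and its Smith normal form has invariant factors (1,1,1,1,1,1,1).

Boundary ∂_2: C_2 → C_1 acts by ∂[p,q,r] = [q,r] − [p,r] + [p,q]. For instance
  ∂QRS = RS − QS + QR,
  ∂PRS = RS − PS + PR.
This gives a 24×16 integer matrix of rank 15; reducing to Smith normal form yields diagonal entries (1,1,1,1,1,1,1,1,1,1,1,1,1,1,1).

Computing H_k = (kernel of ∂_k) / (image of ∂_{k+1}):

  H_2: rank ker ∂_2 − rank ∂_3 = (16 − 15) − 0 = 1, and there is no ∂_3, so H_2 ≅ Z.

H_2 = Z.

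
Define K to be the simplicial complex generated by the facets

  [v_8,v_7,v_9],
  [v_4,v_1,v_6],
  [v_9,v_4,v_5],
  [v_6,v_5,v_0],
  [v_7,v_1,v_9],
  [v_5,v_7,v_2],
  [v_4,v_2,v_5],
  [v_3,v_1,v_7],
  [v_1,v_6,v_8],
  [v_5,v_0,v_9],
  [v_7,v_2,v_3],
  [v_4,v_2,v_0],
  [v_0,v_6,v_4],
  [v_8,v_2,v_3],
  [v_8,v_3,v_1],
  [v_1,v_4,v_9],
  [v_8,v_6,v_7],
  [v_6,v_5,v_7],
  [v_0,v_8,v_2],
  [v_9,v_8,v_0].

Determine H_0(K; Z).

H_0 ≅ Z.

K has 10 vertices, 30 edges, 20 triangles.
rank ∂_0 = 0, rank ∂_1 = 9 ⇒ b_0 = 10 − 0 − 9 = 1; all invariant factors of ∂_1 are 1 so no torsion. So H_0 = Z.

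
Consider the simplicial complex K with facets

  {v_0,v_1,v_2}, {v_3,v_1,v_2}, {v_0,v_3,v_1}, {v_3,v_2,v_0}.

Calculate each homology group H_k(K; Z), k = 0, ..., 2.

H_0 = Z,  H_1 = 0,  H_2 = Z.

Fix the vertex order v_0 < v_1 < v_2 < v_3 and write every simplex with vertices in increasing order. Then dim K = 2 and the simplices of K are:

  0-simplices (4): [v_0], [v_1], [v_2], [v_3]
  1-simplices (6): [v_0,v_1], [v_0,v_2], [v_0,v_3], [v_1,v_2], [v_1,v_3], [v_2,v_3]
  2-simplices (4): [v_0,v_1,v_2], [v_0,v_1,v_3], [v_0,v_2,v_3], [v_1,v_2,v_3]

so the chain groups are C_0 ≅ Z^4, C_1 ≅ Z^6, C_2 ≅ Z^4.

The boundary map ∂_1: C_1 → C_0 maps an edge to its endpoints' difference, ∂[p,q] = q − p. For instance
  ∂[v_1,v_2] = [v_2] − [v_1].
The resulting 4×6 matrix has rank 3, and its Smith normal form has invariant factors (1,1,1).

Boundary ∂_2: C_2 → C_1 maps a triangle to the signed sum of its edges. For instance
  ∂[v_0,v_2,v_3] = [v_2,v_3] − [v_0,v_3] + [v_0,v_2],
  ∂[v_1,v_2,v_3] = [v_2,v_3] − [v_1,v_3] + [v_1,v_2].
This gives a 6×4 integer matrix of rank 3; reducing to Smith normal form yields diagonal entries (1,1,1).

Now H_k = ker ∂_k / im ∂_{k+1}, so:

  H_0: rank C_0 − rank ∂_1 = 4 − 3 = 1, and the invariant factors of ∂_1 are all 1, so H_0 = Z.
  H_1: rank ker ∂_1 − rank ∂_2 = (6 − 3) − 3 = 0, and the invariant factors of ∂_2 are all 1, so H_1 = 0.
  H_2: rank ker ∂_2 − rank ∂_3 = (4 − 3) − 0 = 1, and there is no ∂_3, so H_2 = Z.

As a check, the Euler characteristic is 4 − 6 + 4 = 2, which agrees with 1 − 0 + 1 = 2.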